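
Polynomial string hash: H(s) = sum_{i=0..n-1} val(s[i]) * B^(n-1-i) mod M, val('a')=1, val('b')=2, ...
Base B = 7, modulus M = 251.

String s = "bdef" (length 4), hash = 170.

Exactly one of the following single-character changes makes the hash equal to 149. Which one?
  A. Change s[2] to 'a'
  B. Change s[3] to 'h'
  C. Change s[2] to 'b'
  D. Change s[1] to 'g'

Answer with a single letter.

Option A: s[2]='e'->'a', delta=(1-5)*7^1 mod 251 = 223, hash=170+223 mod 251 = 142
Option B: s[3]='f'->'h', delta=(8-6)*7^0 mod 251 = 2, hash=170+2 mod 251 = 172
Option C: s[2]='e'->'b', delta=(2-5)*7^1 mod 251 = 230, hash=170+230 mod 251 = 149 <-- target
Option D: s[1]='d'->'g', delta=(7-4)*7^2 mod 251 = 147, hash=170+147 mod 251 = 66

Answer: C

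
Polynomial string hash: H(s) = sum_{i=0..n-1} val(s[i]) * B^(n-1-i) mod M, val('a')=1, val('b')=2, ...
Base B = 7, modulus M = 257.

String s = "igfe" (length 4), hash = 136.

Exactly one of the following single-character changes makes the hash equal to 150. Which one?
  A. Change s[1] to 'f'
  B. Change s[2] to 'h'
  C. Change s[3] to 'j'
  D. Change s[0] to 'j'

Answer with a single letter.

Answer: B

Derivation:
Option A: s[1]='g'->'f', delta=(6-7)*7^2 mod 257 = 208, hash=136+208 mod 257 = 87
Option B: s[2]='f'->'h', delta=(8-6)*7^1 mod 257 = 14, hash=136+14 mod 257 = 150 <-- target
Option C: s[3]='e'->'j', delta=(10-5)*7^0 mod 257 = 5, hash=136+5 mod 257 = 141
Option D: s[0]='i'->'j', delta=(10-9)*7^3 mod 257 = 86, hash=136+86 mod 257 = 222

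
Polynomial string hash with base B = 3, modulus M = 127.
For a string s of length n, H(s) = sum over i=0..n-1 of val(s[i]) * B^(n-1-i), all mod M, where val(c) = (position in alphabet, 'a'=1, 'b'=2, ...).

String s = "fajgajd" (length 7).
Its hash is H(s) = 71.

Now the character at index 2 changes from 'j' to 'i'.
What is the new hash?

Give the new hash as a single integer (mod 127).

Answer: 117

Derivation:
val('j') = 10, val('i') = 9
Position k = 2, exponent = n-1-k = 4
B^4 mod M = 3^4 mod 127 = 81
Delta = (9 - 10) * 81 mod 127 = 46
New hash = (71 + 46) mod 127 = 117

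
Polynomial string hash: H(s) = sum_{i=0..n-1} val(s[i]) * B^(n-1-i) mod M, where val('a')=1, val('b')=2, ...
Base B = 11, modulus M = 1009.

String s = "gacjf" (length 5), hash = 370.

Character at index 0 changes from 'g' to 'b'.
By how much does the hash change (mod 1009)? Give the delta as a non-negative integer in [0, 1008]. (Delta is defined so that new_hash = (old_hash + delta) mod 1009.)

Answer: 452

Derivation:
Delta formula: (val(new) - val(old)) * B^(n-1-k) mod M
  val('b') - val('g') = 2 - 7 = -5
  B^(n-1-k) = 11^4 mod 1009 = 515
  Delta = -5 * 515 mod 1009 = 452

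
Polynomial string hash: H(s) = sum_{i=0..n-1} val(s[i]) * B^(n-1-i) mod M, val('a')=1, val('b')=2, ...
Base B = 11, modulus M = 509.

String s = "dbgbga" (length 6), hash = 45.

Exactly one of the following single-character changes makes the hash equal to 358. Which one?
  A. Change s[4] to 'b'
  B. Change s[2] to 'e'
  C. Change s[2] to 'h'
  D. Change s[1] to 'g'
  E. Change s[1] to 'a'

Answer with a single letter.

Option A: s[4]='g'->'b', delta=(2-7)*11^1 mod 509 = 454, hash=45+454 mod 509 = 499
Option B: s[2]='g'->'e', delta=(5-7)*11^3 mod 509 = 392, hash=45+392 mod 509 = 437
Option C: s[2]='g'->'h', delta=(8-7)*11^3 mod 509 = 313, hash=45+313 mod 509 = 358 <-- target
Option D: s[1]='b'->'g', delta=(7-2)*11^4 mod 509 = 418, hash=45+418 mod 509 = 463
Option E: s[1]='b'->'a', delta=(1-2)*11^4 mod 509 = 120, hash=45+120 mod 509 = 165

Answer: C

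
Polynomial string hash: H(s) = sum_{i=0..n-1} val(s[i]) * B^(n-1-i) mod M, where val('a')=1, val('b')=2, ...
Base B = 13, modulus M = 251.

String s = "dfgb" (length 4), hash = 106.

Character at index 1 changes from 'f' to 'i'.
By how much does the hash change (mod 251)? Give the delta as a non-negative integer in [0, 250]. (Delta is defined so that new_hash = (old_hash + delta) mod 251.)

Delta formula: (val(new) - val(old)) * B^(n-1-k) mod M
  val('i') - val('f') = 9 - 6 = 3
  B^(n-1-k) = 13^2 mod 251 = 169
  Delta = 3 * 169 mod 251 = 5

Answer: 5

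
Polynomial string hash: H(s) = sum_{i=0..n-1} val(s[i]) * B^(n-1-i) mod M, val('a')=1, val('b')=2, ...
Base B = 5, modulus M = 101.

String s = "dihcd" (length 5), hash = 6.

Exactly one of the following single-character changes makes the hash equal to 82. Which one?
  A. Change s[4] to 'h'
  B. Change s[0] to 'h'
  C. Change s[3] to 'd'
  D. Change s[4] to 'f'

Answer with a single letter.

Answer: B

Derivation:
Option A: s[4]='d'->'h', delta=(8-4)*5^0 mod 101 = 4, hash=6+4 mod 101 = 10
Option B: s[0]='d'->'h', delta=(8-4)*5^4 mod 101 = 76, hash=6+76 mod 101 = 82 <-- target
Option C: s[3]='c'->'d', delta=(4-3)*5^1 mod 101 = 5, hash=6+5 mod 101 = 11
Option D: s[4]='d'->'f', delta=(6-4)*5^0 mod 101 = 2, hash=6+2 mod 101 = 8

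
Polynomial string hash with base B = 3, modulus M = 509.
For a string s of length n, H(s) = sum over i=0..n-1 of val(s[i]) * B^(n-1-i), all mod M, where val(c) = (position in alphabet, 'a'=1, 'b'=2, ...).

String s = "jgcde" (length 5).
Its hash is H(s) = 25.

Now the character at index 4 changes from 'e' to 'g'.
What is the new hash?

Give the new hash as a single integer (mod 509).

val('e') = 5, val('g') = 7
Position k = 4, exponent = n-1-k = 0
B^0 mod M = 3^0 mod 509 = 1
Delta = (7 - 5) * 1 mod 509 = 2
New hash = (25 + 2) mod 509 = 27

Answer: 27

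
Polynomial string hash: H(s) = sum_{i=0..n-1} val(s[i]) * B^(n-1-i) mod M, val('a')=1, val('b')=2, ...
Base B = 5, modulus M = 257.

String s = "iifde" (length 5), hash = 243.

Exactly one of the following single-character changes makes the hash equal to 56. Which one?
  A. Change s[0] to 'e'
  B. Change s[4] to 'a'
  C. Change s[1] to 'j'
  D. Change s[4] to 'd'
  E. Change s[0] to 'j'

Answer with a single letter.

Answer: A

Derivation:
Option A: s[0]='i'->'e', delta=(5-9)*5^4 mod 257 = 70, hash=243+70 mod 257 = 56 <-- target
Option B: s[4]='e'->'a', delta=(1-5)*5^0 mod 257 = 253, hash=243+253 mod 257 = 239
Option C: s[1]='i'->'j', delta=(10-9)*5^3 mod 257 = 125, hash=243+125 mod 257 = 111
Option D: s[4]='e'->'d', delta=(4-5)*5^0 mod 257 = 256, hash=243+256 mod 257 = 242
Option E: s[0]='i'->'j', delta=(10-9)*5^4 mod 257 = 111, hash=243+111 mod 257 = 97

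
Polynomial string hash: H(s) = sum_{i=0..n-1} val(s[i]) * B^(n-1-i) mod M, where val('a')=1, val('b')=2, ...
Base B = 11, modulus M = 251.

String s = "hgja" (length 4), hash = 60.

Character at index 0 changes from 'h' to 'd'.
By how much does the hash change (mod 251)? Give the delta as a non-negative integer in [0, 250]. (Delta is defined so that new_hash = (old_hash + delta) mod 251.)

Answer: 198

Derivation:
Delta formula: (val(new) - val(old)) * B^(n-1-k) mod M
  val('d') - val('h') = 4 - 8 = -4
  B^(n-1-k) = 11^3 mod 251 = 76
  Delta = -4 * 76 mod 251 = 198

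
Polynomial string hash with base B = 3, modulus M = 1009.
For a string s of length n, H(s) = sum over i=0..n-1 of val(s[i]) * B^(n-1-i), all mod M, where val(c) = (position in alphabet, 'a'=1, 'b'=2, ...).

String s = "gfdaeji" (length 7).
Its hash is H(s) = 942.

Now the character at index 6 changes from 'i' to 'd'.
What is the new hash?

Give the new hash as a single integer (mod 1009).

val('i') = 9, val('d') = 4
Position k = 6, exponent = n-1-k = 0
B^0 mod M = 3^0 mod 1009 = 1
Delta = (4 - 9) * 1 mod 1009 = 1004
New hash = (942 + 1004) mod 1009 = 937

Answer: 937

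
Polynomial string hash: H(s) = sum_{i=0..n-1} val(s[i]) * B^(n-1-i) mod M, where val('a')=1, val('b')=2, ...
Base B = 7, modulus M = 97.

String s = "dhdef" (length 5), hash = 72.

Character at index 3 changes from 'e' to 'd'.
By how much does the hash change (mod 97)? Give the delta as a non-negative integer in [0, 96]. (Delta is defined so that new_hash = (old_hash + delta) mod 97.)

Delta formula: (val(new) - val(old)) * B^(n-1-k) mod M
  val('d') - val('e') = 4 - 5 = -1
  B^(n-1-k) = 7^1 mod 97 = 7
  Delta = -1 * 7 mod 97 = 90

Answer: 90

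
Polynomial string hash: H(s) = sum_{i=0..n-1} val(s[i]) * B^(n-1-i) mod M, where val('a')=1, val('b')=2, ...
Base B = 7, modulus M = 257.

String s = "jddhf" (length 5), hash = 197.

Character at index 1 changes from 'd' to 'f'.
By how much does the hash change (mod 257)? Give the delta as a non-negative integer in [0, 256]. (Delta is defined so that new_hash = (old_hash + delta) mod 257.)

Answer: 172

Derivation:
Delta formula: (val(new) - val(old)) * B^(n-1-k) mod M
  val('f') - val('d') = 6 - 4 = 2
  B^(n-1-k) = 7^3 mod 257 = 86
  Delta = 2 * 86 mod 257 = 172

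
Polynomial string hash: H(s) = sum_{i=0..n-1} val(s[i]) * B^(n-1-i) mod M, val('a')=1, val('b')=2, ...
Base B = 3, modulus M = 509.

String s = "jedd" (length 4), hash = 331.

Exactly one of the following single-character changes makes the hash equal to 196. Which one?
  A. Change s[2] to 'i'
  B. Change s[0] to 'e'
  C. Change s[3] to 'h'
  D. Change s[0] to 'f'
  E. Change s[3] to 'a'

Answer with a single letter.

Option A: s[2]='d'->'i', delta=(9-4)*3^1 mod 509 = 15, hash=331+15 mod 509 = 346
Option B: s[0]='j'->'e', delta=(5-10)*3^3 mod 509 = 374, hash=331+374 mod 509 = 196 <-- target
Option C: s[3]='d'->'h', delta=(8-4)*3^0 mod 509 = 4, hash=331+4 mod 509 = 335
Option D: s[0]='j'->'f', delta=(6-10)*3^3 mod 509 = 401, hash=331+401 mod 509 = 223
Option E: s[3]='d'->'a', delta=(1-4)*3^0 mod 509 = 506, hash=331+506 mod 509 = 328

Answer: B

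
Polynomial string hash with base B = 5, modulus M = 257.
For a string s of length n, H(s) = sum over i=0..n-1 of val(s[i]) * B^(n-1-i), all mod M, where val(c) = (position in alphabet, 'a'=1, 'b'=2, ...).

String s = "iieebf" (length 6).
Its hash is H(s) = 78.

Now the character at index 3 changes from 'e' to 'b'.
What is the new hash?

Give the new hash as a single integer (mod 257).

val('e') = 5, val('b') = 2
Position k = 3, exponent = n-1-k = 2
B^2 mod M = 5^2 mod 257 = 25
Delta = (2 - 5) * 25 mod 257 = 182
New hash = (78 + 182) mod 257 = 3

Answer: 3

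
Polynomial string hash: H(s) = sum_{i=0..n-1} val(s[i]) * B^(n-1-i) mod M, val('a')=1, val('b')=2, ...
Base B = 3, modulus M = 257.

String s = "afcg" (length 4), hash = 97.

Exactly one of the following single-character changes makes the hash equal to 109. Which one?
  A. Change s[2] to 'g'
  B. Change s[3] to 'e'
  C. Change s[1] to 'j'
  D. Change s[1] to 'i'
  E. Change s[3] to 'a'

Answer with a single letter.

Answer: A

Derivation:
Option A: s[2]='c'->'g', delta=(7-3)*3^1 mod 257 = 12, hash=97+12 mod 257 = 109 <-- target
Option B: s[3]='g'->'e', delta=(5-7)*3^0 mod 257 = 255, hash=97+255 mod 257 = 95
Option C: s[1]='f'->'j', delta=(10-6)*3^2 mod 257 = 36, hash=97+36 mod 257 = 133
Option D: s[1]='f'->'i', delta=(9-6)*3^2 mod 257 = 27, hash=97+27 mod 257 = 124
Option E: s[3]='g'->'a', delta=(1-7)*3^0 mod 257 = 251, hash=97+251 mod 257 = 91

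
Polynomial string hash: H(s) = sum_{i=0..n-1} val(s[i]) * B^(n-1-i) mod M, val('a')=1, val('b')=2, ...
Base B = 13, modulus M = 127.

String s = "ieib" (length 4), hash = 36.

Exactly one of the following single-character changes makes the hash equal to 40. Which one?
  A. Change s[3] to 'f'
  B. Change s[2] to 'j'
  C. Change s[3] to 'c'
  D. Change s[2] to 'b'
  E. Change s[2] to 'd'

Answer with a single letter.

Answer: A

Derivation:
Option A: s[3]='b'->'f', delta=(6-2)*13^0 mod 127 = 4, hash=36+4 mod 127 = 40 <-- target
Option B: s[2]='i'->'j', delta=(10-9)*13^1 mod 127 = 13, hash=36+13 mod 127 = 49
Option C: s[3]='b'->'c', delta=(3-2)*13^0 mod 127 = 1, hash=36+1 mod 127 = 37
Option D: s[2]='i'->'b', delta=(2-9)*13^1 mod 127 = 36, hash=36+36 mod 127 = 72
Option E: s[2]='i'->'d', delta=(4-9)*13^1 mod 127 = 62, hash=36+62 mod 127 = 98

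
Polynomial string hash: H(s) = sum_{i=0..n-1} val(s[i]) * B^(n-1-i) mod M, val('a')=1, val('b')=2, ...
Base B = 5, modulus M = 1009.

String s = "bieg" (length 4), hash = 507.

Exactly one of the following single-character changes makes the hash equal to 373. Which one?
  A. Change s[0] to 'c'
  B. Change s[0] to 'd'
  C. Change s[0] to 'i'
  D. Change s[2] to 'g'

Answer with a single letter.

Option A: s[0]='b'->'c', delta=(3-2)*5^3 mod 1009 = 125, hash=507+125 mod 1009 = 632
Option B: s[0]='b'->'d', delta=(4-2)*5^3 mod 1009 = 250, hash=507+250 mod 1009 = 757
Option C: s[0]='b'->'i', delta=(9-2)*5^3 mod 1009 = 875, hash=507+875 mod 1009 = 373 <-- target
Option D: s[2]='e'->'g', delta=(7-5)*5^1 mod 1009 = 10, hash=507+10 mod 1009 = 517

Answer: C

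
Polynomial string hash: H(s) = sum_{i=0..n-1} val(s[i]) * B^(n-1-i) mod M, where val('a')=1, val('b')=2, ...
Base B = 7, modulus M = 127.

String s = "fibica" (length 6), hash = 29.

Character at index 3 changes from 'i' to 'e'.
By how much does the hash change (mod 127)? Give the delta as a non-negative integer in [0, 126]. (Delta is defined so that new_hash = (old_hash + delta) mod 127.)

Answer: 58

Derivation:
Delta formula: (val(new) - val(old)) * B^(n-1-k) mod M
  val('e') - val('i') = 5 - 9 = -4
  B^(n-1-k) = 7^2 mod 127 = 49
  Delta = -4 * 49 mod 127 = 58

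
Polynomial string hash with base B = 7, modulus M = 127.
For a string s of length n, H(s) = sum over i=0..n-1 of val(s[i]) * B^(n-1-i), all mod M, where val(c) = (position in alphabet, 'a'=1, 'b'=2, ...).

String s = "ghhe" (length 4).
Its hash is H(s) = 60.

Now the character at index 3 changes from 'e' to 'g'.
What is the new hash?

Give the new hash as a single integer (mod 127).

val('e') = 5, val('g') = 7
Position k = 3, exponent = n-1-k = 0
B^0 mod M = 7^0 mod 127 = 1
Delta = (7 - 5) * 1 mod 127 = 2
New hash = (60 + 2) mod 127 = 62

Answer: 62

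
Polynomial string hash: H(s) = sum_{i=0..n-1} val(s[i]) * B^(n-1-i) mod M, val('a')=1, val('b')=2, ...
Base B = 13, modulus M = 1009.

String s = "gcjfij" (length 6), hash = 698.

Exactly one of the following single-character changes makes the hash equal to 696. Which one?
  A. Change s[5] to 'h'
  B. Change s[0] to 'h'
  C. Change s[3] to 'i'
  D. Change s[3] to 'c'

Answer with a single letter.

Option A: s[5]='j'->'h', delta=(8-10)*13^0 mod 1009 = 1007, hash=698+1007 mod 1009 = 696 <-- target
Option B: s[0]='g'->'h', delta=(8-7)*13^5 mod 1009 = 990, hash=698+990 mod 1009 = 679
Option C: s[3]='f'->'i', delta=(9-6)*13^2 mod 1009 = 507, hash=698+507 mod 1009 = 196
Option D: s[3]='f'->'c', delta=(3-6)*13^2 mod 1009 = 502, hash=698+502 mod 1009 = 191

Answer: A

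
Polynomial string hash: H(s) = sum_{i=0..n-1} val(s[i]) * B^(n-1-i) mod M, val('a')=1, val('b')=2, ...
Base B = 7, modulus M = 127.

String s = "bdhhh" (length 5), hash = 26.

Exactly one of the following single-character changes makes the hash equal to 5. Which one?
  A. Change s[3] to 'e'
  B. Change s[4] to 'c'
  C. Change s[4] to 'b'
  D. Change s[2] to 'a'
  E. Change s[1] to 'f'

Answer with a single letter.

Option A: s[3]='h'->'e', delta=(5-8)*7^1 mod 127 = 106, hash=26+106 mod 127 = 5 <-- target
Option B: s[4]='h'->'c', delta=(3-8)*7^0 mod 127 = 122, hash=26+122 mod 127 = 21
Option C: s[4]='h'->'b', delta=(2-8)*7^0 mod 127 = 121, hash=26+121 mod 127 = 20
Option D: s[2]='h'->'a', delta=(1-8)*7^2 mod 127 = 38, hash=26+38 mod 127 = 64
Option E: s[1]='d'->'f', delta=(6-4)*7^3 mod 127 = 51, hash=26+51 mod 127 = 77

Answer: A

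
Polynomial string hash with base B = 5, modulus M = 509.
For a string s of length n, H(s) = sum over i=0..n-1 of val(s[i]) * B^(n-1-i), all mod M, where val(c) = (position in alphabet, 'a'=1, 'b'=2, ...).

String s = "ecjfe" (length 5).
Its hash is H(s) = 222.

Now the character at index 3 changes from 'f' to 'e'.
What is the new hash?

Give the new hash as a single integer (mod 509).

Answer: 217

Derivation:
val('f') = 6, val('e') = 5
Position k = 3, exponent = n-1-k = 1
B^1 mod M = 5^1 mod 509 = 5
Delta = (5 - 6) * 5 mod 509 = 504
New hash = (222 + 504) mod 509 = 217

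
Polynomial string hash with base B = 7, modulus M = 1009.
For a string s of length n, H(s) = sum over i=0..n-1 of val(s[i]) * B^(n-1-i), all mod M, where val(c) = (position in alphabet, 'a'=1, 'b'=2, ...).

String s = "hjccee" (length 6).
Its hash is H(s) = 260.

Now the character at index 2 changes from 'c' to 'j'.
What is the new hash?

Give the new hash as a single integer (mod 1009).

val('c') = 3, val('j') = 10
Position k = 2, exponent = n-1-k = 3
B^3 mod M = 7^3 mod 1009 = 343
Delta = (10 - 3) * 343 mod 1009 = 383
New hash = (260 + 383) mod 1009 = 643

Answer: 643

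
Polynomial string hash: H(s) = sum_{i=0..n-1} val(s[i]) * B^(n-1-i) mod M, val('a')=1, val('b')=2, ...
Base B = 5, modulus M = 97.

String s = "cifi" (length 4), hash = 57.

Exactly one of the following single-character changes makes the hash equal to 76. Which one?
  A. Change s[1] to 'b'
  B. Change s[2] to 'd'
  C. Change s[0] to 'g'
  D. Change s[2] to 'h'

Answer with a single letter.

Option A: s[1]='i'->'b', delta=(2-9)*5^2 mod 97 = 19, hash=57+19 mod 97 = 76 <-- target
Option B: s[2]='f'->'d', delta=(4-6)*5^1 mod 97 = 87, hash=57+87 mod 97 = 47
Option C: s[0]='c'->'g', delta=(7-3)*5^3 mod 97 = 15, hash=57+15 mod 97 = 72
Option D: s[2]='f'->'h', delta=(8-6)*5^1 mod 97 = 10, hash=57+10 mod 97 = 67

Answer: A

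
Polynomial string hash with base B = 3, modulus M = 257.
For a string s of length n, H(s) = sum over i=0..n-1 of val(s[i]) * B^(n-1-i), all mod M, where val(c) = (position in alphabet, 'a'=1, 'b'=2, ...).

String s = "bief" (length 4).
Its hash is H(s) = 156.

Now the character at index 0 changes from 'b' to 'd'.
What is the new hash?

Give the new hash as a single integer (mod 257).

Answer: 210

Derivation:
val('b') = 2, val('d') = 4
Position k = 0, exponent = n-1-k = 3
B^3 mod M = 3^3 mod 257 = 27
Delta = (4 - 2) * 27 mod 257 = 54
New hash = (156 + 54) mod 257 = 210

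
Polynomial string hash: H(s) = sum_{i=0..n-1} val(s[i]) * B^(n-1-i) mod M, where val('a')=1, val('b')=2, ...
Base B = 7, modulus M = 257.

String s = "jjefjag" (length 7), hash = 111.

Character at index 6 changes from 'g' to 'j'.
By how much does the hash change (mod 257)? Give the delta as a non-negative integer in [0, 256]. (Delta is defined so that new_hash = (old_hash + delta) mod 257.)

Answer: 3

Derivation:
Delta formula: (val(new) - val(old)) * B^(n-1-k) mod M
  val('j') - val('g') = 10 - 7 = 3
  B^(n-1-k) = 7^0 mod 257 = 1
  Delta = 3 * 1 mod 257 = 3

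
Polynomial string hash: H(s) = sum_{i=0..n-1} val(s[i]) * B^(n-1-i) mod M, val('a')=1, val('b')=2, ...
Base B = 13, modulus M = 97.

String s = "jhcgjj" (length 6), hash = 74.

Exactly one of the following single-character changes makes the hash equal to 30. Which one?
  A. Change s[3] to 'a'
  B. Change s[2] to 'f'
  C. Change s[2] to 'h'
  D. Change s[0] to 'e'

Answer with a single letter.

Option A: s[3]='g'->'a', delta=(1-7)*13^2 mod 97 = 53, hash=74+53 mod 97 = 30 <-- target
Option B: s[2]='c'->'f', delta=(6-3)*13^3 mod 97 = 92, hash=74+92 mod 97 = 69
Option C: s[2]='c'->'h', delta=(8-3)*13^3 mod 97 = 24, hash=74+24 mod 97 = 1
Option D: s[0]='j'->'e', delta=(5-10)*13^5 mod 97 = 18, hash=74+18 mod 97 = 92

Answer: A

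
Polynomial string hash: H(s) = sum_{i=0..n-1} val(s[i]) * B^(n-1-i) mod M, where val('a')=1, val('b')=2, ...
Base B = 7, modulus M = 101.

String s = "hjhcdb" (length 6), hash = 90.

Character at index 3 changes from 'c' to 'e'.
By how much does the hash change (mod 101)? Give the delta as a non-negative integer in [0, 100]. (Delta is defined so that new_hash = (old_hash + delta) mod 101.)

Delta formula: (val(new) - val(old)) * B^(n-1-k) mod M
  val('e') - val('c') = 5 - 3 = 2
  B^(n-1-k) = 7^2 mod 101 = 49
  Delta = 2 * 49 mod 101 = 98

Answer: 98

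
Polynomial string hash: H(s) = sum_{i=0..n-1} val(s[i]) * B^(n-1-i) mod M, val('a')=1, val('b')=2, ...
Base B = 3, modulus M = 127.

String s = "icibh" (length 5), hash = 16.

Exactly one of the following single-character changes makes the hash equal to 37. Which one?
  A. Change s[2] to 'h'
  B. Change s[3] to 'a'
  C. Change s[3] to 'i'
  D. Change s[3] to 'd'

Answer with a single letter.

Answer: C

Derivation:
Option A: s[2]='i'->'h', delta=(8-9)*3^2 mod 127 = 118, hash=16+118 mod 127 = 7
Option B: s[3]='b'->'a', delta=(1-2)*3^1 mod 127 = 124, hash=16+124 mod 127 = 13
Option C: s[3]='b'->'i', delta=(9-2)*3^1 mod 127 = 21, hash=16+21 mod 127 = 37 <-- target
Option D: s[3]='b'->'d', delta=(4-2)*3^1 mod 127 = 6, hash=16+6 mod 127 = 22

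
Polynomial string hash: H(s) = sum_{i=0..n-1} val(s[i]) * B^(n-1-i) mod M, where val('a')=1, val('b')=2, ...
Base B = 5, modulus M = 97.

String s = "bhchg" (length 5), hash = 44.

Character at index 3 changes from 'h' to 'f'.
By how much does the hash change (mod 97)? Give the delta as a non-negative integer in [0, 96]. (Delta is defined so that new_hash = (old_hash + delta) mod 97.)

Delta formula: (val(new) - val(old)) * B^(n-1-k) mod M
  val('f') - val('h') = 6 - 8 = -2
  B^(n-1-k) = 5^1 mod 97 = 5
  Delta = -2 * 5 mod 97 = 87

Answer: 87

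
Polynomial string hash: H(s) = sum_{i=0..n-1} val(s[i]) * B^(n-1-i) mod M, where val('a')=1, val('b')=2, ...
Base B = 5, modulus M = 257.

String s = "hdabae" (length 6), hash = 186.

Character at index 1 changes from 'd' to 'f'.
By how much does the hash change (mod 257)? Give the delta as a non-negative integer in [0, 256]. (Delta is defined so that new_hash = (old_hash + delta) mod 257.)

Delta formula: (val(new) - val(old)) * B^(n-1-k) mod M
  val('f') - val('d') = 6 - 4 = 2
  B^(n-1-k) = 5^4 mod 257 = 111
  Delta = 2 * 111 mod 257 = 222

Answer: 222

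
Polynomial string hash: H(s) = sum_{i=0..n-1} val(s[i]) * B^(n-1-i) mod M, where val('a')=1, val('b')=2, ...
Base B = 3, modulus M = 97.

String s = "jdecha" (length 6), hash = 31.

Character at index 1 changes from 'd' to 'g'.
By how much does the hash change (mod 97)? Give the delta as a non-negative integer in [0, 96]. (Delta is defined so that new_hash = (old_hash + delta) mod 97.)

Delta formula: (val(new) - val(old)) * B^(n-1-k) mod M
  val('g') - val('d') = 7 - 4 = 3
  B^(n-1-k) = 3^4 mod 97 = 81
  Delta = 3 * 81 mod 97 = 49

Answer: 49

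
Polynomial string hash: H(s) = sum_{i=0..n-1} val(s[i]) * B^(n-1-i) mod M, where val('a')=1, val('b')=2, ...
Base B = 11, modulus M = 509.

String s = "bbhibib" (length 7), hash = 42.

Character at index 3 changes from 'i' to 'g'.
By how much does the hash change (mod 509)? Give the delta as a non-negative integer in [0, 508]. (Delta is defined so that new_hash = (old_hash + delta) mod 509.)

Delta formula: (val(new) - val(old)) * B^(n-1-k) mod M
  val('g') - val('i') = 7 - 9 = -2
  B^(n-1-k) = 11^3 mod 509 = 313
  Delta = -2 * 313 mod 509 = 392

Answer: 392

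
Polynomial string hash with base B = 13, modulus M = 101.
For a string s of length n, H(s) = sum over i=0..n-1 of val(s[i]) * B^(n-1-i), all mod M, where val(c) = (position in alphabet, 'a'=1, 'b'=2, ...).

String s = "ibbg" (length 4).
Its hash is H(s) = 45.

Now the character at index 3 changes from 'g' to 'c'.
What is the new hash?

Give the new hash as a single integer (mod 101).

val('g') = 7, val('c') = 3
Position k = 3, exponent = n-1-k = 0
B^0 mod M = 13^0 mod 101 = 1
Delta = (3 - 7) * 1 mod 101 = 97
New hash = (45 + 97) mod 101 = 41

Answer: 41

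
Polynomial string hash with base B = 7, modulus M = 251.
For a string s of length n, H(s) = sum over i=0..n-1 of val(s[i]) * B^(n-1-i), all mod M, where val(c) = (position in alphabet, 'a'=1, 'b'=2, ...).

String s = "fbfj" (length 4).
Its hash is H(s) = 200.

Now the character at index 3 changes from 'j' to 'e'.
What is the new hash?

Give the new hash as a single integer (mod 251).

Answer: 195

Derivation:
val('j') = 10, val('e') = 5
Position k = 3, exponent = n-1-k = 0
B^0 mod M = 7^0 mod 251 = 1
Delta = (5 - 10) * 1 mod 251 = 246
New hash = (200 + 246) mod 251 = 195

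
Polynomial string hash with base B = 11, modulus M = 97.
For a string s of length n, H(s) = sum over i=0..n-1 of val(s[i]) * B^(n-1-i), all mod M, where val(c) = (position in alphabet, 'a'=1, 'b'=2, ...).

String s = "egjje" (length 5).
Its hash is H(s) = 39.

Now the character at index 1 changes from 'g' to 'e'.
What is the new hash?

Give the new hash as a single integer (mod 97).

val('g') = 7, val('e') = 5
Position k = 1, exponent = n-1-k = 3
B^3 mod M = 11^3 mod 97 = 70
Delta = (5 - 7) * 70 mod 97 = 54
New hash = (39 + 54) mod 97 = 93

Answer: 93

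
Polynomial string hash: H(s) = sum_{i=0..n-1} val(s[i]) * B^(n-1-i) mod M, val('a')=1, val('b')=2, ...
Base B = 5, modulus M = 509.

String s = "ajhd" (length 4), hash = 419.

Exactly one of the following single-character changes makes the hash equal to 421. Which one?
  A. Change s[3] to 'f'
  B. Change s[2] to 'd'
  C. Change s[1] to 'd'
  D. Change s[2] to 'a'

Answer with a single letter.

Answer: A

Derivation:
Option A: s[3]='d'->'f', delta=(6-4)*5^0 mod 509 = 2, hash=419+2 mod 509 = 421 <-- target
Option B: s[2]='h'->'d', delta=(4-8)*5^1 mod 509 = 489, hash=419+489 mod 509 = 399
Option C: s[1]='j'->'d', delta=(4-10)*5^2 mod 509 = 359, hash=419+359 mod 509 = 269
Option D: s[2]='h'->'a', delta=(1-8)*5^1 mod 509 = 474, hash=419+474 mod 509 = 384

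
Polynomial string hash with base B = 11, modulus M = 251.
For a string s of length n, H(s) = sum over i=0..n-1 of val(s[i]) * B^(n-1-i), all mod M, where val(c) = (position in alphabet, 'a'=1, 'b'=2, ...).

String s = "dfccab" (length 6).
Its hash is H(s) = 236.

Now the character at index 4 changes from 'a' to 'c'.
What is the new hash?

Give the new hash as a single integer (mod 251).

val('a') = 1, val('c') = 3
Position k = 4, exponent = n-1-k = 1
B^1 mod M = 11^1 mod 251 = 11
Delta = (3 - 1) * 11 mod 251 = 22
New hash = (236 + 22) mod 251 = 7

Answer: 7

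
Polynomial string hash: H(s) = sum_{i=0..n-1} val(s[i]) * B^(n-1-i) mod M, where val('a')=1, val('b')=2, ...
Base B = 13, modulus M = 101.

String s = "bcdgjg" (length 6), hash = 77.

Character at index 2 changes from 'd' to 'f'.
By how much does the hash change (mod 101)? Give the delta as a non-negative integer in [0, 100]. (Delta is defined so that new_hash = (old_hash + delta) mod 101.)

Delta formula: (val(new) - val(old)) * B^(n-1-k) mod M
  val('f') - val('d') = 6 - 4 = 2
  B^(n-1-k) = 13^3 mod 101 = 76
  Delta = 2 * 76 mod 101 = 51

Answer: 51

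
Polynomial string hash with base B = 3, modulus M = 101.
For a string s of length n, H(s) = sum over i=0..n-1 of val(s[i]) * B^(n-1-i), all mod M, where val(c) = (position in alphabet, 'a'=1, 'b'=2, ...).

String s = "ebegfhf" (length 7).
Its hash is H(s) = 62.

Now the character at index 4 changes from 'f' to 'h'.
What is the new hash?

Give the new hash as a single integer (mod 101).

val('f') = 6, val('h') = 8
Position k = 4, exponent = n-1-k = 2
B^2 mod M = 3^2 mod 101 = 9
Delta = (8 - 6) * 9 mod 101 = 18
New hash = (62 + 18) mod 101 = 80

Answer: 80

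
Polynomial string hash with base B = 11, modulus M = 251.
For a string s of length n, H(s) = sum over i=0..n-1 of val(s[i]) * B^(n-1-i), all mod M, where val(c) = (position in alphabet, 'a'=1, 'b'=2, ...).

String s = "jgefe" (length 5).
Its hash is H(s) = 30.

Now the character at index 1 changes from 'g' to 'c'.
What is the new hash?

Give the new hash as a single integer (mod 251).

Answer: 228

Derivation:
val('g') = 7, val('c') = 3
Position k = 1, exponent = n-1-k = 3
B^3 mod M = 11^3 mod 251 = 76
Delta = (3 - 7) * 76 mod 251 = 198
New hash = (30 + 198) mod 251 = 228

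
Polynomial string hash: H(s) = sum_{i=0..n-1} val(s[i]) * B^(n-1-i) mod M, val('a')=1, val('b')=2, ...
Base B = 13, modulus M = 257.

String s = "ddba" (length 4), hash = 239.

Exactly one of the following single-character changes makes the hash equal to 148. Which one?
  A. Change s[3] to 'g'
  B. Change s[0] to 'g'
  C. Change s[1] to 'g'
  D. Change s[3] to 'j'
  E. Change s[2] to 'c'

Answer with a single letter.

Option A: s[3]='a'->'g', delta=(7-1)*13^0 mod 257 = 6, hash=239+6 mod 257 = 245
Option B: s[0]='d'->'g', delta=(7-4)*13^3 mod 257 = 166, hash=239+166 mod 257 = 148 <-- target
Option C: s[1]='d'->'g', delta=(7-4)*13^2 mod 257 = 250, hash=239+250 mod 257 = 232
Option D: s[3]='a'->'j', delta=(10-1)*13^0 mod 257 = 9, hash=239+9 mod 257 = 248
Option E: s[2]='b'->'c', delta=(3-2)*13^1 mod 257 = 13, hash=239+13 mod 257 = 252

Answer: B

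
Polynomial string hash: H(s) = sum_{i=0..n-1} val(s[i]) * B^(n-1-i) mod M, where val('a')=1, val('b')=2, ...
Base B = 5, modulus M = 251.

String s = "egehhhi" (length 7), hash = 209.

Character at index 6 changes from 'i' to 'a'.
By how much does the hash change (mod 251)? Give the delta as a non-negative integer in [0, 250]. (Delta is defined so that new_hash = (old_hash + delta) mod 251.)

Delta formula: (val(new) - val(old)) * B^(n-1-k) mod M
  val('a') - val('i') = 1 - 9 = -8
  B^(n-1-k) = 5^0 mod 251 = 1
  Delta = -8 * 1 mod 251 = 243

Answer: 243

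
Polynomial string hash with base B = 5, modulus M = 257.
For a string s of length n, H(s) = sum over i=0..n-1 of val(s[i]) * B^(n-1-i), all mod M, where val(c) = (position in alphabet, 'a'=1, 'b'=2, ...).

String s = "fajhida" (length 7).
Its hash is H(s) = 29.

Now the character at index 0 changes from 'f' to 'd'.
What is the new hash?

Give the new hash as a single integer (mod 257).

val('f') = 6, val('d') = 4
Position k = 0, exponent = n-1-k = 6
B^6 mod M = 5^6 mod 257 = 205
Delta = (4 - 6) * 205 mod 257 = 104
New hash = (29 + 104) mod 257 = 133

Answer: 133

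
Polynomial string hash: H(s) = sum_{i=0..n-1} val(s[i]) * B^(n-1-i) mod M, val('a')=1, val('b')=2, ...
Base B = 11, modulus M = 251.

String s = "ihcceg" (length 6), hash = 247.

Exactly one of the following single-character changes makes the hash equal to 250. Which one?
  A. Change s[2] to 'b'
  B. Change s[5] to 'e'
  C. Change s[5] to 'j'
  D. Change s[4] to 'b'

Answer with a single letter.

Option A: s[2]='c'->'b', delta=(2-3)*11^3 mod 251 = 175, hash=247+175 mod 251 = 171
Option B: s[5]='g'->'e', delta=(5-7)*11^0 mod 251 = 249, hash=247+249 mod 251 = 245
Option C: s[5]='g'->'j', delta=(10-7)*11^0 mod 251 = 3, hash=247+3 mod 251 = 250 <-- target
Option D: s[4]='e'->'b', delta=(2-5)*11^1 mod 251 = 218, hash=247+218 mod 251 = 214

Answer: C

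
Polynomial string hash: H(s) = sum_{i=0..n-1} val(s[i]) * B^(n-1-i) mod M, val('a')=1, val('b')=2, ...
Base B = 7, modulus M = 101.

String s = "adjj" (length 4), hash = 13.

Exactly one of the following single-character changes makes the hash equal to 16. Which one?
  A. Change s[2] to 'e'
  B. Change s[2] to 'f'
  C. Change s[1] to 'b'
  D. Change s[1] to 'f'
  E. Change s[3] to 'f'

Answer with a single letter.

Option A: s[2]='j'->'e', delta=(5-10)*7^1 mod 101 = 66, hash=13+66 mod 101 = 79
Option B: s[2]='j'->'f', delta=(6-10)*7^1 mod 101 = 73, hash=13+73 mod 101 = 86
Option C: s[1]='d'->'b', delta=(2-4)*7^2 mod 101 = 3, hash=13+3 mod 101 = 16 <-- target
Option D: s[1]='d'->'f', delta=(6-4)*7^2 mod 101 = 98, hash=13+98 mod 101 = 10
Option E: s[3]='j'->'f', delta=(6-10)*7^0 mod 101 = 97, hash=13+97 mod 101 = 9

Answer: C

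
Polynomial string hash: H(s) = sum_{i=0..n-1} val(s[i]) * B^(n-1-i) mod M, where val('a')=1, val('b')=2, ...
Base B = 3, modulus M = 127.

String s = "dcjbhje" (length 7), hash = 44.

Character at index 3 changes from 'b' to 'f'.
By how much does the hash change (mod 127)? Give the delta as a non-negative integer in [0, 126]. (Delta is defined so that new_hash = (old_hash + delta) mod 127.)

Answer: 108

Derivation:
Delta formula: (val(new) - val(old)) * B^(n-1-k) mod M
  val('f') - val('b') = 6 - 2 = 4
  B^(n-1-k) = 3^3 mod 127 = 27
  Delta = 4 * 27 mod 127 = 108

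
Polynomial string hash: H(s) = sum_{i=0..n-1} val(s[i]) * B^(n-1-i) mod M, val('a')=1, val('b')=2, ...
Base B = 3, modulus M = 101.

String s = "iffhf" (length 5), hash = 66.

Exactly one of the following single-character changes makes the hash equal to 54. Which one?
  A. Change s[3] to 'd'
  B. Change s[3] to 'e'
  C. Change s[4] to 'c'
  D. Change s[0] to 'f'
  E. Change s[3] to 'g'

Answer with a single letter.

Answer: A

Derivation:
Option A: s[3]='h'->'d', delta=(4-8)*3^1 mod 101 = 89, hash=66+89 mod 101 = 54 <-- target
Option B: s[3]='h'->'e', delta=(5-8)*3^1 mod 101 = 92, hash=66+92 mod 101 = 57
Option C: s[4]='f'->'c', delta=(3-6)*3^0 mod 101 = 98, hash=66+98 mod 101 = 63
Option D: s[0]='i'->'f', delta=(6-9)*3^4 mod 101 = 60, hash=66+60 mod 101 = 25
Option E: s[3]='h'->'g', delta=(7-8)*3^1 mod 101 = 98, hash=66+98 mod 101 = 63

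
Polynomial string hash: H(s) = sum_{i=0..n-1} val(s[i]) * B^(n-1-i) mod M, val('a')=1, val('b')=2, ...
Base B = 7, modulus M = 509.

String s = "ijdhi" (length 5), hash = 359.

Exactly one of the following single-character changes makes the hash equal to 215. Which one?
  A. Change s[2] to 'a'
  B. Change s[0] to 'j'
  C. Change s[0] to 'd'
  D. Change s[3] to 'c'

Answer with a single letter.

Answer: B

Derivation:
Option A: s[2]='d'->'a', delta=(1-4)*7^2 mod 509 = 362, hash=359+362 mod 509 = 212
Option B: s[0]='i'->'j', delta=(10-9)*7^4 mod 509 = 365, hash=359+365 mod 509 = 215 <-- target
Option C: s[0]='i'->'d', delta=(4-9)*7^4 mod 509 = 211, hash=359+211 mod 509 = 61
Option D: s[3]='h'->'c', delta=(3-8)*7^1 mod 509 = 474, hash=359+474 mod 509 = 324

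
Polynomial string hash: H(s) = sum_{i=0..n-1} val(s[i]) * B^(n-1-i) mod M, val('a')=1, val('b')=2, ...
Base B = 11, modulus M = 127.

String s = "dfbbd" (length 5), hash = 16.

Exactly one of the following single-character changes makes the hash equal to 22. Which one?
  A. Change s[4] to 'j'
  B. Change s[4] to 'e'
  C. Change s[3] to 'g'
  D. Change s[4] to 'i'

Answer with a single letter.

Answer: A

Derivation:
Option A: s[4]='d'->'j', delta=(10-4)*11^0 mod 127 = 6, hash=16+6 mod 127 = 22 <-- target
Option B: s[4]='d'->'e', delta=(5-4)*11^0 mod 127 = 1, hash=16+1 mod 127 = 17
Option C: s[3]='b'->'g', delta=(7-2)*11^1 mod 127 = 55, hash=16+55 mod 127 = 71
Option D: s[4]='d'->'i', delta=(9-4)*11^0 mod 127 = 5, hash=16+5 mod 127 = 21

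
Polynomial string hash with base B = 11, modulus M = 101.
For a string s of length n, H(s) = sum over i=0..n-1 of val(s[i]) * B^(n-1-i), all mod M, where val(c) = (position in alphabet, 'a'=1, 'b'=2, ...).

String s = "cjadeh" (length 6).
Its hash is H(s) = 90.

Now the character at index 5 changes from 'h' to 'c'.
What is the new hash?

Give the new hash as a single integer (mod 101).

val('h') = 8, val('c') = 3
Position k = 5, exponent = n-1-k = 0
B^0 mod M = 11^0 mod 101 = 1
Delta = (3 - 8) * 1 mod 101 = 96
New hash = (90 + 96) mod 101 = 85

Answer: 85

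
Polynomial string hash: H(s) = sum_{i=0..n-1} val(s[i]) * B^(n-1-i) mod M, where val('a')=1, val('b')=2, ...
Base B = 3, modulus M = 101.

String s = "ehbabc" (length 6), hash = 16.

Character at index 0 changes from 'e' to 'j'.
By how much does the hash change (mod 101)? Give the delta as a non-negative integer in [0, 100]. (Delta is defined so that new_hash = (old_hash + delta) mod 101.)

Answer: 3

Derivation:
Delta formula: (val(new) - val(old)) * B^(n-1-k) mod M
  val('j') - val('e') = 10 - 5 = 5
  B^(n-1-k) = 3^5 mod 101 = 41
  Delta = 5 * 41 mod 101 = 3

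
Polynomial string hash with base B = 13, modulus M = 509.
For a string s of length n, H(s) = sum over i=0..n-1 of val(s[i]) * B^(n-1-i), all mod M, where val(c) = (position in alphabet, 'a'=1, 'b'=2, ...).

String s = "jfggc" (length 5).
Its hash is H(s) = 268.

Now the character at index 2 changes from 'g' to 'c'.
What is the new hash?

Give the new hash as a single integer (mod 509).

val('g') = 7, val('c') = 3
Position k = 2, exponent = n-1-k = 2
B^2 mod M = 13^2 mod 509 = 169
Delta = (3 - 7) * 169 mod 509 = 342
New hash = (268 + 342) mod 509 = 101

Answer: 101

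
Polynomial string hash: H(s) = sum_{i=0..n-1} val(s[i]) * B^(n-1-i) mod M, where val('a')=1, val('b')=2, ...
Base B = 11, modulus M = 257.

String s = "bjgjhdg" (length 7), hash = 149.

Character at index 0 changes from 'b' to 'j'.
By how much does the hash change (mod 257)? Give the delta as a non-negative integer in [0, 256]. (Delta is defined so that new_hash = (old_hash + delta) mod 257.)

Answer: 223

Derivation:
Delta formula: (val(new) - val(old)) * B^(n-1-k) mod M
  val('j') - val('b') = 10 - 2 = 8
  B^(n-1-k) = 11^6 mod 257 = 60
  Delta = 8 * 60 mod 257 = 223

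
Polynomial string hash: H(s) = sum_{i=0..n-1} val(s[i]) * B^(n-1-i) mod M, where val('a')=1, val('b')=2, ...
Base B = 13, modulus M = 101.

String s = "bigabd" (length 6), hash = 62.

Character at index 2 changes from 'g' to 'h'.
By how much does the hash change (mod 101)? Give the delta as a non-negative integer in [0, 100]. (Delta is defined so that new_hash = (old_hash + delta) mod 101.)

Answer: 76

Derivation:
Delta formula: (val(new) - val(old)) * B^(n-1-k) mod M
  val('h') - val('g') = 8 - 7 = 1
  B^(n-1-k) = 13^3 mod 101 = 76
  Delta = 1 * 76 mod 101 = 76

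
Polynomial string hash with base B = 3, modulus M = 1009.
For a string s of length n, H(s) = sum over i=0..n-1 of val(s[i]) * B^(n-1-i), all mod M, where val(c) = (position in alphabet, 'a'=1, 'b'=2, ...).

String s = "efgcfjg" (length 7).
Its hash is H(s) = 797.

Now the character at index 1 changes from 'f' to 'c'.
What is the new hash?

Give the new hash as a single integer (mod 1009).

Answer: 68

Derivation:
val('f') = 6, val('c') = 3
Position k = 1, exponent = n-1-k = 5
B^5 mod M = 3^5 mod 1009 = 243
Delta = (3 - 6) * 243 mod 1009 = 280
New hash = (797 + 280) mod 1009 = 68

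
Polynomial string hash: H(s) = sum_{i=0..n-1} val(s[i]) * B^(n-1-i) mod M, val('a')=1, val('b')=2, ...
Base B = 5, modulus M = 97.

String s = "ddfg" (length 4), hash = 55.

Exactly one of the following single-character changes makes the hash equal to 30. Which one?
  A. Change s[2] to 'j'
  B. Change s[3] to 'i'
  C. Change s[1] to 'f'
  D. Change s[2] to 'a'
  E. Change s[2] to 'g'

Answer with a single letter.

Option A: s[2]='f'->'j', delta=(10-6)*5^1 mod 97 = 20, hash=55+20 mod 97 = 75
Option B: s[3]='g'->'i', delta=(9-7)*5^0 mod 97 = 2, hash=55+2 mod 97 = 57
Option C: s[1]='d'->'f', delta=(6-4)*5^2 mod 97 = 50, hash=55+50 mod 97 = 8
Option D: s[2]='f'->'a', delta=(1-6)*5^1 mod 97 = 72, hash=55+72 mod 97 = 30 <-- target
Option E: s[2]='f'->'g', delta=(7-6)*5^1 mod 97 = 5, hash=55+5 mod 97 = 60

Answer: D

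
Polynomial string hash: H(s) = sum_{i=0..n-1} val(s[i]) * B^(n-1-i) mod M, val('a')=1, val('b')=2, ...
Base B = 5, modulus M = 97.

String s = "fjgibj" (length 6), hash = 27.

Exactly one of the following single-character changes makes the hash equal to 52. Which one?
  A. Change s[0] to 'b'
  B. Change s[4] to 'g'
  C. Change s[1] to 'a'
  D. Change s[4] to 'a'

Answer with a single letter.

Option A: s[0]='f'->'b', delta=(2-6)*5^5 mod 97 = 13, hash=27+13 mod 97 = 40
Option B: s[4]='b'->'g', delta=(7-2)*5^1 mod 97 = 25, hash=27+25 mod 97 = 52 <-- target
Option C: s[1]='j'->'a', delta=(1-10)*5^4 mod 97 = 1, hash=27+1 mod 97 = 28
Option D: s[4]='b'->'a', delta=(1-2)*5^1 mod 97 = 92, hash=27+92 mod 97 = 22

Answer: B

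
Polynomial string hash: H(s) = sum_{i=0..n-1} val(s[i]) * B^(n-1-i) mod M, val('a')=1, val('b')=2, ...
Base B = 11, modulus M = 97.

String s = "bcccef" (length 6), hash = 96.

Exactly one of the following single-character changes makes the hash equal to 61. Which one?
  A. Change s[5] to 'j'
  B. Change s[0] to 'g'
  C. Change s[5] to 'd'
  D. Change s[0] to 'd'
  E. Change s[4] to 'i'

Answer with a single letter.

Answer: D

Derivation:
Option A: s[5]='f'->'j', delta=(10-6)*11^0 mod 97 = 4, hash=96+4 mod 97 = 3
Option B: s[0]='b'->'g', delta=(7-2)*11^5 mod 97 = 58, hash=96+58 mod 97 = 57
Option C: s[5]='f'->'d', delta=(4-6)*11^0 mod 97 = 95, hash=96+95 mod 97 = 94
Option D: s[0]='b'->'d', delta=(4-2)*11^5 mod 97 = 62, hash=96+62 mod 97 = 61 <-- target
Option E: s[4]='e'->'i', delta=(9-5)*11^1 mod 97 = 44, hash=96+44 mod 97 = 43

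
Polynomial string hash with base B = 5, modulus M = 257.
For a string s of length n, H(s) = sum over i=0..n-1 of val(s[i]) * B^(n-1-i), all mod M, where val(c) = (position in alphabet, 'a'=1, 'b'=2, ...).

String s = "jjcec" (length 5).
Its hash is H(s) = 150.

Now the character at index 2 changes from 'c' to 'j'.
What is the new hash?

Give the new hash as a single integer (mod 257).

Answer: 68

Derivation:
val('c') = 3, val('j') = 10
Position k = 2, exponent = n-1-k = 2
B^2 mod M = 5^2 mod 257 = 25
Delta = (10 - 3) * 25 mod 257 = 175
New hash = (150 + 175) mod 257 = 68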